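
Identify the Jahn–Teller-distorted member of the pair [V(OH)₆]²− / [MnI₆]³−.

[V(OH)₆]²−: Ligand charges: each hydroxide is −1. With an overall charge of −2 the vanadium centre must be in the +4 oxidation state. Vanadium is a group-5 element; V(IV) is therefore d¹. The d¹ configuration leaves the e_g set evenly filled (or empty) — no strong Jahn–Teller driving force.
[MnI₆]³−: Each iodide is −1; balancing the −3 overall charge requires Mn(III). Manganese is a group-7 element; Mn(III) is therefore d⁴. Iodide is a weak-field ligand for a first-row metal, so the complex is high-spin. The t₂g³e_g¹ (high-spin) configuration has an unevenly filled e_g set; the Jahn–Teller theorem predicts a tetragonal distortion (typically axial elongation) to lift the degeneracy.

[MnI₆]³−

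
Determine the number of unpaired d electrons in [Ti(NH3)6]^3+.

Summing ligand charges against the +3 overall charge gives an oxidation state of +3 for titanium.
Ti sits in group 4, so the d-electron count is 4 − 3 = 1.
In an octahedral field the d¹ configuration is t₂g¹e_g⁰ (only one arrangement possible), giving 1 unpaired electron.

1 unpaired electron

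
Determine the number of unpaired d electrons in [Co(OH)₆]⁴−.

3 unpaired electrons

Each hydroxide is −1; balancing the −4 overall charge requires Co(II).
Co sits in group 9, so the d-electron count is 9 − 2 = 7.
The spin state decides the count: Hydroxide is a weak-field ligand for a first-row metal, so the complex is high-spin.
An octahedral high-spin d⁷ ion is t₂g⁵e_g², giving 3 unpaired electrons.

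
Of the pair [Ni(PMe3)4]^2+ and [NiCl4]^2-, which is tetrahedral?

For [Ni(PMe3)4]^2+: Trimethylphosphine is neutral; balancing the +2 overall charge requires Ni(II). Ni sits in group 10, so the d-electron count is 10 − 2 = 8. Trimethylphosphine is a strong-field ligand (high in the spectrochemical series). A 3d d⁸ ion with strong-field ligands gains enough CFSE to favour square planar over tetrahedral. → square planar.
For [NiCl4]^2-: Each chloride is −1; balancing the −2 overall charge requires Ni(II). Ni sits in group 10, so the d-electron count is 10 − 2 = 8. Chloride is a weak-field ligand. With weak-field ligands the CFSE gain from square planar is small, so a 3d d⁸ ion takes the sterically preferred tetrahedral geometry. → tetrahedral.

[NiCl4]^2-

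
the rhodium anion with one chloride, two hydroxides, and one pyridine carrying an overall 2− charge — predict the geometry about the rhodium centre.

square planar

Each chloride is −1; each hydroxide is −1; pyridine is neutral; balancing the −2 overall charge requires Rh(I).
Rhodium is a group-9 element; Rh(I) is therefore d⁸.
With 4 monodentate ligands the coordination number is 4.
A 4d d⁸ ion has a large crystal-field splitting; square planar leaves the high-energy d_{x²−y²} orbital empty and maximises CFSE.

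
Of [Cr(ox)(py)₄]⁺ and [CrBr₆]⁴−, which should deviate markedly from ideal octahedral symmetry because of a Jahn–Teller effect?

[Cr(ox)(py)₄]⁺: Summing ligand charges against the +1 overall charge gives an oxidation state of +3 for chromium. Chromium is a group-6 element; Cr(III) is therefore d³. The d³ configuration leaves the e_g set evenly filled (or empty) — no strong Jahn–Teller driving force.
[CrBr₆]⁴−: Each bromide is −1; balancing the −4 overall charge requires Cr(II). Group 6 minus oxidation state 2 gives a d⁴ configuration. Bromide is a weak-field ligand for a first-row metal, so the complex is high-spin. The t₂g³e_g¹ (high-spin) configuration has an unevenly filled e_g set; the Jahn–Teller theorem predicts a tetragonal distortion (typically axial elongation) to lift the degeneracy.

[CrBr₆]⁴−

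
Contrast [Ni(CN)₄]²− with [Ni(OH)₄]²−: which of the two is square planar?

[Ni(CN)₄]²−

For [Ni(CN)₄]²−: Each cyanide is −1; balancing the −2 overall charge requires Ni(II). Ni sits in group 10, so the d-electron count is 10 − 2 = 8. Cyanide is a strong-field ligand (high in the spectrochemical series). A 3d d⁸ ion with strong-field ligands gains enough CFSE to favour square planar over tetrahedral. → square planar.
For [Ni(OH)₄]²−: Each hydroxide is −1; balancing the −2 overall charge requires Ni(II). Nickel is a group-10 element; Ni(II) is therefore d⁸. Hydroxide is a weak-field ligand. With weak-field ligands the CFSE gain from square planar is small, so a 3d d⁸ ion takes the sterically preferred tetrahedral geometry. → tetrahedral.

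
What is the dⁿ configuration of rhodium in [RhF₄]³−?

d8

Each fluoride is −1; balancing the −3 overall charge requires Rh(I).
Rh sits in group 9, so the d-electron count is 9 − 1 = 8.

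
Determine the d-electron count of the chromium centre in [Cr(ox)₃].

d0

Ligand charges: each oxalate is −2. With an overall charge of 0 the chromium centre must be in the +6 oxidation state.
Cr sits in group 6, so the d-electron count is 6 − 6 = 0.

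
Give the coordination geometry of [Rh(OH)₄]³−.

square planar

Summing ligand charges against the −3 overall charge gives an oxidation state of +1 for rhodium.
Rh sits in group 9, so the d-electron count is 9 − 1 = 8.
Coordination number: 4.
A 4d d⁸ ion has a large crystal-field splitting; square planar leaves the high-energy d_{x²−y²} orbital empty and maximises CFSE.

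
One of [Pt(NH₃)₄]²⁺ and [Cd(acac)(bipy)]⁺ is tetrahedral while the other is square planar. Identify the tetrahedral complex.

For [Pt(NH₃)₄]²⁺: Ammonia is neutral; balancing the +2 overall charge requires Pt(II). Platinum is a group-10 element; Pt(II) is therefore d⁸. A 5d d⁸ ion has a large crystal-field splitting; square planar leaves the high-energy d_{x²−y²} orbital empty and maximises CFSE. → square planar.
For [Cd(acac)(bipy)]⁺: Ligand charges: each acetylacetonate is −1; 2,2′-bipyridine is neutral. With an overall charge of +1 the cadmium centre must be in the +2 oxidation state. Cd sits in group 12, so the d-electron count is 12 − 2 = 10. A d¹⁰ ion has no crystal-field stabilisation preference between square planar and tetrahedral, so four ligands adopt the sterically favoured tetrahedral geometry. → tetrahedral.

[Cd(acac)(bipy)]⁺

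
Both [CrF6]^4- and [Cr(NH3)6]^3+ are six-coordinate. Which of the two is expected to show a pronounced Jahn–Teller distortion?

[CrF6]^4-

[CrF6]^4-: Ligand charges: each fluoride is −1. With an overall charge of −4 the chromium centre must be in the +2 oxidation state. Cr sits in group 6, so the d-electron count is 6 − 2 = 4. Fluoride is a weak-field ligand for a first-row metal, so the complex is high-spin. The t₂g³e_g¹ (high-spin) configuration has an unevenly filled e_g set; the Jahn–Teller theorem predicts a tetragonal distortion (typically axial elongation) to lift the degeneracy.
[Cr(NH3)6]^3+: Ammonia is neutral; balancing the +3 overall charge requires Cr(III). Group 6 minus oxidation state 3 gives a d³ configuration. The d³ configuration leaves the e_g set evenly filled (or empty) — no strong Jahn–Teller driving force.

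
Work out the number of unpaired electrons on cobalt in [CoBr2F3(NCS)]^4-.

Each bromide is −1; each fluoride is −1; each isothiocyanate is −1; balancing the −4 overall charge requires Co(II).
Group 9 minus oxidation state 2 gives a d⁷ configuration.
The spin state decides the count: Bromide, fluoride, and isothiocyanate are weak-field ligands for a first-row metal, so the complex is high-spin.
An octahedral high-spin d⁷ ion is t₂g⁵e_g², giving 3 unpaired electrons.

3 unpaired electrons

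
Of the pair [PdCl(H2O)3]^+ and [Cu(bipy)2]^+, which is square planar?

[PdCl(H2O)3]^+

For [PdCl(H2O)3]^+: Each chloride is −1; water is neutral; balancing the +1 overall charge requires Pd(II). Pd sits in group 10, so the d-electron count is 10 − 2 = 8. A 4d d⁸ ion has a large crystal-field splitting; square planar leaves the high-energy d_{x²−y²} orbital empty and maximises CFSE. → square planar.
For [Cu(bipy)2]^+: Summing ligand charges against the +1 overall charge gives an oxidation state of +1 for copper. Group 11 minus oxidation state 1 gives a d¹⁰ configuration. A d¹⁰ ion has no crystal-field stabilisation preference between square planar and tetrahedral, so four ligands adopt the sterically favoured tetrahedral geometry. → tetrahedral.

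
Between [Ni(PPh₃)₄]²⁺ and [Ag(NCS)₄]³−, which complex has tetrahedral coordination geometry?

[Ag(NCS)₄]³−

For [Ni(PPh₃)₄]²⁺: Ligand charges: triphenylphosphine is neutral. With an overall charge of +2 the nickel centre must be in the +2 oxidation state. Group 10 minus oxidation state 2 gives a d⁸ configuration. Triphenylphosphine is a strong-field ligand (high in the spectrochemical series). A 3d d⁸ ion with strong-field ligands gains enough CFSE to favour square planar over tetrahedral. → square planar.
For [Ag(NCS)₄]³−: Ligand charges: each isothiocyanate is −1. With an overall charge of −3 the silver centre must be in the +1 oxidation state. Silver is a group-11 element; Ag(I) is therefore d¹⁰. A d¹⁰ ion has no crystal-field stabilisation preference between square planar and tetrahedral, so four ligands adopt the sterically favoured tetrahedral geometry. → tetrahedral.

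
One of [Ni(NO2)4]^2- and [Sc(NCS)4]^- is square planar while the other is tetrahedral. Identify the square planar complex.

For [Ni(NO2)4]^2-: Summing ligand charges against the −2 overall charge gives an oxidation state of +2 for nickel. Ni sits in group 10, so the d-electron count is 10 − 2 = 8. Nitro (N-bound nitrite) is a strong-field ligand (high in the spectrochemical series). A 3d d⁸ ion with strong-field ligands gains enough CFSE to favour square planar over tetrahedral. → square planar.
For [Sc(NCS)4]^-: Each isothiocyanate is −1; balancing the −1 overall charge requires Sc(III). Group 3 minus oxidation state 3 gives a d⁰ configuration. A d⁰ ion has no crystal-field stabilisation preference between square planar and tetrahedral, so four ligands adopt the sterically favoured tetrahedral geometry. → tetrahedral.

[Ni(NO2)4]^2-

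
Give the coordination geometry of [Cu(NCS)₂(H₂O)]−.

Summing ligand charges against the −1 overall charge gives an oxidation state of +1 for copper.
Cu sits in group 11, so the d-electron count is 11 − 1 = 10.
Coordination number: 3.
Three ligands around a d¹⁰ centre minimise repulsion in a trigonal-planar arrangement.

trigonal planar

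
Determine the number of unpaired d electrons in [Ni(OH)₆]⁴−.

2 unpaired electrons

Summing ligand charges against the −4 overall charge gives an oxidation state of +2 for nickel.
Group 10 minus oxidation state 2 gives a d⁸ configuration.
In an octahedral field the d⁸ configuration is t₂g⁶e_g² (only one arrangement possible), giving 2 unpaired electrons.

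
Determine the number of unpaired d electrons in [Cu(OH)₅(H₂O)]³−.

1

Each hydroxide is −1; water is neutral; balancing the −3 overall charge requires Cu(II).
Cu sits in group 11, so the d-electron count is 11 − 2 = 9.
In an octahedral field the d⁹ configuration is t₂g⁶e_g³ (only one arrangement possible), giving 1 unpaired electron.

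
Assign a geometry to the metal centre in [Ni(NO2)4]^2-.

square planar

Summing ligand charges against the −2 overall charge gives an oxidation state of +2 for nickel.
Group 10 minus oxidation state 2 gives a d⁸ configuration.
With 4 monodentate ligands the coordination number is 4.
Nitro (N-bound nitrite) is a strong-field ligand (high in the spectrochemical series).
A 3d d⁸ ion with strong-field ligands gains enough CFSE to favour square planar over tetrahedral.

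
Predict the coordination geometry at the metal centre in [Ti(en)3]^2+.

octahedral

Ethylenediamine is neutral; balancing the +2 overall charge requires Ti(II).
Ti sits in group 4, so the d-electron count is 4 − 2 = 2.
Counting donor atoms: 3×ethylenediamine (bidentate) → 6 donors. Coordination number = 6.
Six donors around a single metal centre give an octahedral coordination sphere.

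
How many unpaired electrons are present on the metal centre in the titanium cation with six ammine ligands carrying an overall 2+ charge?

Ligand charges: ammonia is neutral. With an overall charge of +2 the titanium centre must be in the +2 oxidation state.
Group 4 minus oxidation state 2 gives a d² configuration.
In an octahedral field the d² configuration is t₂g²e_g⁰ (only one arrangement possible), giving 2 unpaired electrons.

2 unpaired electrons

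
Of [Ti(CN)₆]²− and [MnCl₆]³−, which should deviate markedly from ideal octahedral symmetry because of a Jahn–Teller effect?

[Ti(CN)₆]²−: Ligand charges: each cyanide is −1. With an overall charge of −2 the titanium centre must be in the +4 oxidation state. Ti sits in group 4, so the d-electron count is 4 − 4 = 0. The d⁰ configuration leaves the e_g set evenly filled (or empty) — no strong Jahn–Teller driving force.
[MnCl₆]³−: Each chloride is −1; balancing the −3 overall charge requires Mn(III). Manganese is a group-7 element; Mn(III) is therefore d⁴. Chloride is a weak-field ligand for a first-row metal, so the complex is high-spin. The t₂g³e_g¹ (high-spin) configuration has an unevenly filled e_g set; the Jahn–Teller theorem predicts a tetragonal distortion (typically axial elongation) to lift the degeneracy.

[MnCl₆]³−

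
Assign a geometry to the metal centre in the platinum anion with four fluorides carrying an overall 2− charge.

square planar

Ligand charges: each fluoride is −1. With an overall charge of −2 the platinum centre must be in the +2 oxidation state.
Pt sits in group 10, so the d-electron count is 10 − 2 = 8.
With 4 monodentate ligands the coordination number is 4.
A 5d d⁸ ion has a large crystal-field splitting; square planar leaves the high-energy d_{x²−y²} orbital empty and maximises CFSE.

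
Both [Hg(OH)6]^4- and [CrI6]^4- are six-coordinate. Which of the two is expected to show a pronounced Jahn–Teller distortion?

[Hg(OH)6]^4-: Each hydroxide is −1; balancing the −4 overall charge requires Hg(II). Mercury is a group-12 element; Hg(II) is therefore d¹⁰. The d¹⁰ configuration leaves the e_g set evenly filled (or empty) — no strong Jahn–Teller driving force.
[CrI6]^4-: Each iodide is −1; balancing the −4 overall charge requires Cr(II). Cr sits in group 6, so the d-electron count is 6 − 2 = 4. Iodide is a weak-field ligand for a first-row metal, so the complex is high-spin. The t₂g³e_g¹ (high-spin) configuration has an unevenly filled e_g set; the Jahn–Teller theorem predicts a tetragonal distortion (typically axial elongation) to lift the degeneracy.

[CrI6]^4-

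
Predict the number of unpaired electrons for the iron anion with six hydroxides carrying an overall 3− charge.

Summing ligand charges against the −3 overall charge gives an oxidation state of +3 for iron.
Iron is a group-8 element; Fe(III) is therefore d⁵.
The spin state decides the count: Hydroxide is a weak-field ligand for a first-row metal, so the complex is high-spin.
An octahedral high-spin d⁵ ion is t₂g³e_g², giving 5 unpaired electrons.

5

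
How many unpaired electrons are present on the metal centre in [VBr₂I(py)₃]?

Each bromide is −1; each iodide is −1; pyridine is neutral; balancing the 0 overall charge requires V(III).
Vanadium is a group-5 element; V(III) is therefore d².
In an octahedral field the d² configuration is t₂g²e_g⁰ (only one arrangement possible), giving 2 unpaired electrons.

2 unpaired electrons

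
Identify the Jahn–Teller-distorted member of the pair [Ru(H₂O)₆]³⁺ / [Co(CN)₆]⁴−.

[Ru(H₂O)₆]³⁺: Ligand charges: water is neutral. With an overall charge of +3 the ruthenium centre must be in the +3 oxidation state. Group 8 minus oxidation state 3 gives a d⁵ configuration. A 4d ion has a large Δₒ and is invariably low-spin. The d⁵ configuration leaves the e_g set evenly filled (or empty) — no strong Jahn–Teller driving force.
[Co(CN)₆]⁴−: Each cyanide is −1; balancing the −4 overall charge requires Co(II). Cobalt is a group-9 element; Co(II) is therefore d⁷. Cyanide is a strong-field ligand (high in the spectrochemical series) for a first-row metal, so the complex is low-spin. The t₂g⁶e_g¹ (low-spin) configuration has an unevenly filled e_g set; the Jahn–Teller theorem predicts a tetragonal distortion (typically axial elongation) to lift the degeneracy.

[Co(CN)₆]⁴−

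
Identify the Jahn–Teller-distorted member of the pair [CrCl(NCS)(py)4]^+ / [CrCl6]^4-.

[CrCl6]^4-

[CrCl(NCS)(py)4]^+: Ligand charges: each chloride is −1; each isothiocyanate is −1; pyridine is neutral. With an overall charge of +1 the chromium centre must be in the +3 oxidation state. Group 6 minus oxidation state 3 gives a d³ configuration. The d³ configuration leaves the e_g set evenly filled (or empty) — no strong Jahn–Teller driving force.
[CrCl6]^4-: Summing ligand charges against the −4 overall charge gives an oxidation state of +2 for chromium. Cr sits in group 6, so the d-electron count is 6 − 2 = 4. Chloride is a weak-field ligand for a first-row metal, so the complex is high-spin. The t₂g³e_g¹ (high-spin) configuration has an unevenly filled e_g set; the Jahn–Teller theorem predicts a tetragonal distortion (typically axial elongation) to lift the degeneracy.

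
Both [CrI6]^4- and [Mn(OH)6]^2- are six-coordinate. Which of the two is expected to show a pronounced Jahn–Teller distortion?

[CrI6]^4-: Summing ligand charges against the −4 overall charge gives an oxidation state of +2 for chromium. Group 6 minus oxidation state 2 gives a d⁴ configuration. Iodide is a weak-field ligand for a first-row metal, so the complex is high-spin. The t₂g³e_g¹ (high-spin) configuration has an unevenly filled e_g set; the Jahn–Teller theorem predicts a tetragonal distortion (typically axial elongation) to lift the degeneracy.
[Mn(OH)6]^2-: Summing ligand charges against the −2 overall charge gives an oxidation state of +4 for manganese. Mn sits in group 7, so the d-electron count is 7 − 4 = 3. The d³ configuration leaves the e_g set evenly filled (or empty) — no strong Jahn–Teller driving force.

[CrI6]^4-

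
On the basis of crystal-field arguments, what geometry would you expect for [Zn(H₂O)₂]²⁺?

Water is neutral; balancing the +2 overall charge requires Zn(II).
Zn sits in group 12, so the d-electron count is 12 − 2 = 10.
Coordination number: 2.
A d¹⁰ ion with only two ligands adopts a linear arrangement (sp hybridisation; no CFSE preference).

linear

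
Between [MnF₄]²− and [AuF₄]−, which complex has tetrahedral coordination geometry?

[MnF₄]²−

For [MnF₄]²−: Summing ligand charges against the −2 overall charge gives an oxidation state of +2 for manganese. Mn sits in group 7, so the d-electron count is 7 − 2 = 5. A high-spin d⁵ ion has zero CFSE in either geometry, so four ligands adopt the sterically favoured tetrahedral geometry. → tetrahedral.
For [AuF₄]−: Summing ligand charges against the −1 overall charge gives an oxidation state of +3 for gold. Group 11 minus oxidation state 3 gives a d⁸ configuration. A 5d d⁸ ion has a large crystal-field splitting; square planar leaves the high-energy d_{x²−y²} orbital empty and maximises CFSE. → square planar.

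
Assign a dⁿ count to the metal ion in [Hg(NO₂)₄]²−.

Ligand charges: each nitro (N-bound nitrite) is −1. With an overall charge of −2 the mercury centre must be in the +2 oxidation state.
Hg sits in group 12, so the d-electron count is 12 − 2 = 10.

d10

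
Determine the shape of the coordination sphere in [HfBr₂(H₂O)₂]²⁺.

Ligand charges: each bromide is −1; water is neutral. With an overall charge of +2 the hafnium centre must be in the +4 oxidation state.
Hf sits in group 4, so the d-electron count is 4 − 4 = 0.
Coordination number: 4.
A d⁰ ion has no crystal-field stabilisation preference between square planar and tetrahedral, so four ligands adopt the sterically favoured tetrahedral geometry.

tetrahedral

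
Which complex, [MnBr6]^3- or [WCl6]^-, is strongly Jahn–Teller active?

[MnBr6]^3-

[MnBr6]^3-: Ligand charges: each bromide is −1. With an overall charge of −3 the manganese centre must be in the +3 oxidation state. Mn sits in group 7, so the d-electron count is 7 − 3 = 4. Bromide is a weak-field ligand for a first-row metal, so the complex is high-spin. The t₂g³e_g¹ (high-spin) configuration has an unevenly filled e_g set; the Jahn–Teller theorem predicts a tetragonal distortion (typically axial elongation) to lift the degeneracy.
[WCl6]^-: Ligand charges: each chloride is −1. With an overall charge of −1 the tungsten centre must be in the +5 oxidation state. Tungsten is a group-6 element; W(V) is therefore d¹. The d¹ configuration leaves the e_g set evenly filled (or empty) — no strong Jahn–Teller driving force.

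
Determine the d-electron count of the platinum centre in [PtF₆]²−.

Summing ligand charges against the −2 overall charge gives an oxidation state of +4 for platinum.
Group 10 minus oxidation state 4 gives a d⁶ configuration.

d⁶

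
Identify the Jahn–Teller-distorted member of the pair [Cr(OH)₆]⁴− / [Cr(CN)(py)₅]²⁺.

[Cr(OH)₆]⁴−

[Cr(OH)₆]⁴−: Summing ligand charges against the −4 overall charge gives an oxidation state of +2 for chromium. Chromium is a group-6 element; Cr(II) is therefore d⁴. Hydroxide is a weak-field ligand for a first-row metal, so the complex is high-spin. The t₂g³e_g¹ (high-spin) configuration has an unevenly filled e_g set; the Jahn–Teller theorem predicts a tetragonal distortion (typically axial elongation) to lift the degeneracy.
[Cr(CN)(py)₅]²⁺: Summing ligand charges against the +2 overall charge gives an oxidation state of +3 for chromium. Chromium is a group-6 element; Cr(III) is therefore d³. The d³ configuration leaves the e_g set evenly filled (or empty) — no strong Jahn–Teller driving force.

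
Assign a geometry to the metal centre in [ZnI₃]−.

trigonal planar

Ligand charges: each iodide is −1. With an overall charge of −1 the zinc centre must be in the +2 oxidation state.
Zn sits in group 12, so the d-electron count is 12 − 2 = 10.
With 3 monodentate ligands the coordination number is 3.
Three ligands around a d¹⁰ centre minimise repulsion in a trigonal-planar arrangement.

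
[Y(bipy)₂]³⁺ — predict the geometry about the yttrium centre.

Summing ligand charges against the +3 overall charge gives an oxidation state of +3 for yttrium.
Yttrium is a group-3 element; Y(III) is therefore d⁰.
Counting donor atoms: 2×2,2′-bipyridine (bidentate) → 4 donors. Coordination number = 4.
A d⁰ ion has no crystal-field stabilisation preference between square planar and tetrahedral, so four ligands adopt the sterically favoured tetrahedral geometry.

tetrahedral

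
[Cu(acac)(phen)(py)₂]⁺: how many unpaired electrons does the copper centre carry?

Ligand charges: each acetylacetonate is −1; 1,10-phenanthroline is neutral; pyridine is neutral. With an overall charge of +1 the copper centre must be in the +2 oxidation state.
Group 11 minus oxidation state 2 gives a d⁹ configuration.
Counting donor atoms: 1×acetylacetonate (bidentate) → 2 donors; 1×1,10-phenanthroline (bidentate) → 2 donors; 2×pyridine (monodentate) → 2 donors. Coordination number = 6.
In an octahedral field the d⁹ configuration is t₂g⁶e_g³ (only one arrangement possible), giving 1 unpaired electron.

1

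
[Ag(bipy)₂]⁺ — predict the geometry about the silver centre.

Summing ligand charges against the +1 overall charge gives an oxidation state of +1 for silver.
Group 11 minus oxidation state 1 gives a d¹⁰ configuration.
Counting donor atoms: 2×2,2′-bipyridine (bidentate) → 4 donors. Coordination number = 4.
A d¹⁰ ion has no crystal-field stabilisation preference between square planar and tetrahedral, so four ligands adopt the sterically favoured tetrahedral geometry.

tetrahedral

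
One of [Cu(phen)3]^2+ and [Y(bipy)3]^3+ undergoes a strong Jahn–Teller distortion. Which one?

[Cu(phen)3]^2+: 1,10-phenanthroline is neutral; balancing the +2 overall charge requires Cu(II). Cu sits in group 11, so the d-electron count is 11 − 2 = 9. The t₂g⁶e_g³ configuration has an unevenly filled e_g set; the Jahn–Teller theorem predicts a tetragonal distortion (typically axial elongation) to lift the degeneracy.
[Y(bipy)3]^3+: Ligand charges: 2,2′-bipyridine is neutral. With an overall charge of +3 the yttrium centre must be in the +3 oxidation state. Group 3 minus oxidation state 3 gives a d⁰ configuration. The d⁰ configuration leaves the e_g set evenly filled (or empty) — no strong Jahn–Teller driving force.

[Cu(phen)3]^2+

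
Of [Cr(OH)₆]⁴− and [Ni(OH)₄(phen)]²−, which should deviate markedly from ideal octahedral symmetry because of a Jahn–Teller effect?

[Cr(OH)₆]⁴−: Each hydroxide is −1; balancing the −4 overall charge requires Cr(II). Group 6 minus oxidation state 2 gives a d⁴ configuration. Hydroxide is a weak-field ligand for a first-row metal, so the complex is high-spin. The t₂g³e_g¹ (high-spin) configuration has an unevenly filled e_g set; the Jahn–Teller theorem predicts a tetragonal distortion (typically axial elongation) to lift the degeneracy.
[Ni(OH)₄(phen)]²−: Each hydroxide is −1; 1,10-phenanthroline is neutral; balancing the −2 overall charge requires Ni(II). Nickel is a group-10 element; Ni(II) is therefore d⁸. The d⁸ configuration leaves the e_g set evenly filled (or empty) — no strong Jahn–Teller driving force.

[Cr(OH)₆]⁴−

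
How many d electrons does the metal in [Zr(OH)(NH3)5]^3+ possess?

Ligand charges: each hydroxide is −1; ammonia is neutral. With an overall charge of +3 the zirconium centre must be in the +4 oxidation state.
Zirconium is a group-4 element; Zr(IV) is therefore d⁰.

d⁰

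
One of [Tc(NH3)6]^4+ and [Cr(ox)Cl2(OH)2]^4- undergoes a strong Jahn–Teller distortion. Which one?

[Tc(NH3)6]^4+: Summing ligand charges against the +4 overall charge gives an oxidation state of +4 for technetium. Technetium is a group-7 element; Tc(IV) is therefore d³. The d³ configuration leaves the e_g set evenly filled (or empty) — no strong Jahn–Teller driving force.
[Cr(ox)Cl2(OH)2]^4-: Ligand charges: each oxalate is −2; each chloride is −1; each hydroxide is −1. With an overall charge of −4 the chromium centre must be in the +2 oxidation state. Cr sits in group 6, so the d-electron count is 6 − 2 = 4. Chloride, hydroxide, and oxalate are weak-field ligands for a first-row metal, so the complex is high-spin. The t₂g³e_g¹ (high-spin) configuration has an unevenly filled e_g set; the Jahn–Teller theorem predicts a tetragonal distortion (typically axial elongation) to lift the degeneracy.

[Cr(ox)Cl2(OH)2]^4-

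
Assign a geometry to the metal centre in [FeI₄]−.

Ligand charges: each iodide is −1. With an overall charge of −1 the iron centre must be in the +3 oxidation state.
Iron is a group-8 element; Fe(III) is therefore d⁵.
With 4 monodentate ligands the coordination number is 4.
Iodide is a weak-field ligand.
A high-spin d⁵ ion has zero CFSE in either geometry, so four ligands adopt the sterically favoured tetrahedral geometry.

tetrahedral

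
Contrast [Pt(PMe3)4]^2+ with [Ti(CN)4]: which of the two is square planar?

[Pt(PMe3)4]^2+

For [Pt(PMe3)4]^2+: Trimethylphosphine is neutral; balancing the +2 overall charge requires Pt(II). Pt sits in group 10, so the d-electron count is 10 − 2 = 8. A 5d d⁸ ion has a large crystal-field splitting; square planar leaves the high-energy d_{x²−y²} orbital empty and maximises CFSE. → square planar.
For [Ti(CN)4]: Each cyanide is −1; balancing the 0 overall charge requires Ti(IV). Group 4 minus oxidation state 4 gives a d⁰ configuration. A d⁰ ion has no crystal-field stabilisation preference between square planar and tetrahedral, so four ligands adopt the sterically favoured tetrahedral geometry. → tetrahedral.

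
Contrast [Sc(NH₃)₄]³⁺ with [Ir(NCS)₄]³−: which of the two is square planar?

[Ir(NCS)₄]³−

For [Sc(NH₃)₄]³⁺: Summing ligand charges against the +3 overall charge gives an oxidation state of +3 for scandium. Group 3 minus oxidation state 3 gives a d⁰ configuration. A d⁰ ion has no crystal-field stabilisation preference between square planar and tetrahedral, so four ligands adopt the sterically favoured tetrahedral geometry. → tetrahedral.
For [Ir(NCS)₄]³−: Each isothiocyanate is −1; balancing the −3 overall charge requires Ir(I). Ir sits in group 9, so the d-electron count is 9 − 1 = 8. A 5d d⁸ ion has a large crystal-field splitting; square planar leaves the high-energy d_{x²−y²} orbital empty and maximises CFSE. → square planar.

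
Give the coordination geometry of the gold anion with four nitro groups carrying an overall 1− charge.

Each nitro (N-bound nitrite) is −1; balancing the −1 overall charge requires Au(III).
Group 11 minus oxidation state 3 gives a d⁸ configuration.
With 4 monodentate ligands the coordination number is 4.
A 5d d⁸ ion has a large crystal-field splitting; square planar leaves the high-energy d_{x²−y²} orbital empty and maximises CFSE.

square planar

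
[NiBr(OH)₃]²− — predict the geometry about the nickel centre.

tetrahedral

Each bromide is −1; each hydroxide is −1; balancing the −2 overall charge requires Ni(II).
Ni sits in group 10, so the d-electron count is 10 − 2 = 8.
With 4 monodentate ligands the coordination number is 4.
Bromide and hydroxide are weak-field ligands.
With weak-field ligands the CFSE gain from square planar is small, so a 3d d⁸ ion takes the sterically preferred tetrahedral geometry.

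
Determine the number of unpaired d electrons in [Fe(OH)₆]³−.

Each hydroxide is −1; balancing the −3 overall charge requires Fe(III).
Group 8 minus oxidation state 3 gives a d⁵ configuration.
The spin state decides the count: Hydroxide is a weak-field ligand for a first-row metal, so the complex is high-spin.
An octahedral high-spin d⁵ ion is t₂g³e_g², giving 5 unpaired electrons.

5 unpaired electrons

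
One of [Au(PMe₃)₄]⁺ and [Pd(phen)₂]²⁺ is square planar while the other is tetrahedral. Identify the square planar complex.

[Pd(phen)₂]²⁺

For [Au(PMe₃)₄]⁺: Summing ligand charges against the +1 overall charge gives an oxidation state of +1 for gold. Group 11 minus oxidation state 1 gives a d¹⁰ configuration. A d¹⁰ ion has no crystal-field stabilisation preference between square planar and tetrahedral, so four ligands adopt the sterically favoured tetrahedral geometry. → tetrahedral.
For [Pd(phen)₂]²⁺: Summing ligand charges against the +2 overall charge gives an oxidation state of +2 for palladium. Palladium is a group-10 element; Pd(II) is therefore d⁸. A 4d d⁸ ion has a large crystal-field splitting; square planar leaves the high-energy d_{x²−y²} orbital empty and maximises CFSE. → square planar.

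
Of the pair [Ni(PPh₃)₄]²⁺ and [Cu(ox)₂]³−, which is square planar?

[Ni(PPh₃)₄]²⁺

For [Ni(PPh₃)₄]²⁺: Summing ligand charges against the +2 overall charge gives an oxidation state of +2 for nickel. Ni sits in group 10, so the d-electron count is 10 − 2 = 8. Triphenylphosphine is a strong-field ligand (high in the spectrochemical series). A 3d d⁸ ion with strong-field ligands gains enough CFSE to favour square planar over tetrahedral. → square planar.
For [Cu(ox)₂]³−: Each oxalate is −2; balancing the −3 overall charge requires Cu(I). Cu sits in group 11, so the d-electron count is 11 − 1 = 10. A d¹⁰ ion has no crystal-field stabilisation preference between square planar and tetrahedral, so four ligands adopt the sterically favoured tetrahedral geometry. → tetrahedral.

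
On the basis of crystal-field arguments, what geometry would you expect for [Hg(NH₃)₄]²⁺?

tetrahedral

Summing ligand charges against the +2 overall charge gives an oxidation state of +2 for mercury.
Group 12 minus oxidation state 2 gives a d¹⁰ configuration.
Coordination number: 4.
A d¹⁰ ion has no crystal-field stabilisation preference between square planar and tetrahedral, so four ligands adopt the sterically favoured tetrahedral geometry.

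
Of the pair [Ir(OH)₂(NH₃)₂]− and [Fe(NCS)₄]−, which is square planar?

For [Ir(OH)₂(NH₃)₂]−: Each hydroxide is −1; ammonia is neutral; balancing the −1 overall charge requires Ir(I). Ir sits in group 9, so the d-electron count is 9 − 1 = 8. A 5d d⁸ ion has a large crystal-field splitting; square planar leaves the high-energy d_{x²−y²} orbital empty and maximises CFSE. → square planar.
For [Fe(NCS)₄]−: Ligand charges: each isothiocyanate is −1. With an overall charge of −1 the iron centre must be in the +3 oxidation state. Group 8 minus oxidation state 3 gives a d⁵ configuration. A high-spin d⁵ ion has zero CFSE in either geometry, so four ligands adopt the sterically favoured tetrahedral geometry. → tetrahedral.

[Ir(OH)₂(NH₃)₂]−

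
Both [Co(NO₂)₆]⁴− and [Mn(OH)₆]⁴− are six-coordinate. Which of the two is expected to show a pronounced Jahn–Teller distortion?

[Co(NO₂)₆]⁴−: Ligand charges: each nitro (N-bound nitrite) is −1. With an overall charge of −4 the cobalt centre must be in the +2 oxidation state. Cobalt is a group-9 element; Co(II) is therefore d⁷. Nitro (N-bound nitrite) is a strong-field ligand (high in the spectrochemical series) for a first-row metal, so the complex is low-spin. The t₂g⁶e_g¹ (low-spin) configuration has an unevenly filled e_g set; the Jahn–Teller theorem predicts a tetragonal distortion (typically axial elongation) to lift the degeneracy.
[Mn(OH)₆]⁴−: Each hydroxide is −1; balancing the −4 overall charge requires Mn(II). Mn sits in group 7, so the d-electron count is 7 − 2 = 5. Hydroxide is a weak-field ligand for a first-row metal, so the complex is high-spin. The d⁵ configuration leaves the e_g set evenly filled (or empty) — no strong Jahn–Teller driving force.

[Co(NO₂)₆]⁴−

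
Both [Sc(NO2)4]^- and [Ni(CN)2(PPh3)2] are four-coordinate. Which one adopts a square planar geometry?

[Ni(CN)2(PPh3)2]

For [Sc(NO2)4]^-: Ligand charges: each nitro (N-bound nitrite) is −1. With an overall charge of −1 the scandium centre must be in the +3 oxidation state. Scandium is a group-3 element; Sc(III) is therefore d⁰. A d⁰ ion has no crystal-field stabilisation preference between square planar and tetrahedral, so four ligands adopt the sterically favoured tetrahedral geometry. → tetrahedral.
For [Ni(CN)2(PPh3)2]: Summing ligand charges against the 0 overall charge gives an oxidation state of +2 for nickel. Group 10 minus oxidation state 2 gives a d⁸ configuration. Cyanide and triphenylphosphine are strong-field ligands (high in the spectrochemical series). A 3d d⁸ ion with strong-field ligands gains enough CFSE to favour square planar over tetrahedral. → square planar.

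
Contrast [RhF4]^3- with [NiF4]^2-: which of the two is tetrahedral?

[NiF4]^2-

For [RhF4]^3-: Summing ligand charges against the −3 overall charge gives an oxidation state of +1 for rhodium. Rhodium is a group-9 element; Rh(I) is therefore d⁸. A 4d d⁸ ion has a large crystal-field splitting; square planar leaves the high-energy d_{x²−y²} orbital empty and maximises CFSE. → square planar.
For [NiF4]^2-: Each fluoride is −1; balancing the −2 overall charge requires Ni(II). Nickel is a group-10 element; Ni(II) is therefore d⁸. Fluoride is a weak-field ligand. With weak-field ligands the CFSE gain from square planar is small, so a 3d d⁸ ion takes the sterically preferred tetrahedral geometry. → tetrahedral.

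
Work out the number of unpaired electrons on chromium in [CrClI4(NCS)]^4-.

4

Each chloride is −1; each iodide is −1; each isothiocyanate is −1; balancing the −4 overall charge requires Cr(II).
Cr sits in group 6, so the d-electron count is 6 − 2 = 4.
The spin state decides the count: Chloride, iodide, and isothiocyanate are weak-field ligands for a first-row metal, so the complex is high-spin.
An octahedral high-spin d⁴ ion is t₂g³e_g¹, giving 4 unpaired electrons.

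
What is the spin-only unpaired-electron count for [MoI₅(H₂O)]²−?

Summing ligand charges against the −2 overall charge gives an oxidation state of +3 for molybdenum.
Mo sits in group 6, so the d-electron count is 6 − 3 = 3.
In an octahedral field the d³ configuration is t₂g³e_g⁰ (only one arrangement possible), giving 3 unpaired electrons.

3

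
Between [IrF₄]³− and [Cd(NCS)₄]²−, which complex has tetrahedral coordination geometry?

For [IrF₄]³−: Summing ligand charges against the −3 overall charge gives an oxidation state of +1 for iridium. Group 9 minus oxidation state 1 gives a d⁸ configuration. A 5d d⁸ ion has a large crystal-field splitting; square planar leaves the high-energy d_{x²−y²} orbital empty and maximises CFSE. → square planar.
For [Cd(NCS)₄]²−: Each isothiocyanate is −1; balancing the −2 overall charge requires Cd(II). Cadmium is a group-12 element; Cd(II) is therefore d¹⁰. A d¹⁰ ion has no crystal-field stabilisation preference between square planar and tetrahedral, so four ligands adopt the sterically favoured tetrahedral geometry. → tetrahedral.

[Cd(NCS)₄]²−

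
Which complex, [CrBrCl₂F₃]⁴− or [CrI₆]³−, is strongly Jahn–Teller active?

[CrBrCl₂F₃]⁴−

[CrBrCl₂F₃]⁴−: Ligand charges: each bromide is −1; each chloride is −1; each fluoride is −1. With an overall charge of −4 the chromium centre must be in the +2 oxidation state. Cr sits in group 6, so the d-electron count is 6 − 2 = 4. Bromide, chloride, and fluoride are weak-field ligands for a first-row metal, so the complex is high-spin. The t₂g³e_g¹ (high-spin) configuration has an unevenly filled e_g set; the Jahn–Teller theorem predicts a tetragonal distortion (typically axial elongation) to lift the degeneracy.
[CrI₆]³−: Ligand charges: each iodide is −1. With an overall charge of −3 the chromium centre must be in the +3 oxidation state. Chromium is a group-6 element; Cr(III) is therefore d³. The d³ configuration leaves the e_g set evenly filled (or empty) — no strong Jahn–Teller driving force.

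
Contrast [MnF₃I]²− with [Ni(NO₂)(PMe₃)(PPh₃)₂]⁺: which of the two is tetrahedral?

For [MnF₃I]²−: Each fluoride is −1; each iodide is −1; balancing the −2 overall charge requires Mn(II). Manganese is a group-7 element; Mn(II) is therefore d⁵. A high-spin d⁵ ion has zero CFSE in either geometry, so four ligands adopt the sterically favoured tetrahedral geometry. → tetrahedral.
For [Ni(NO₂)(PMe₃)(PPh₃)₂]⁺: Each nitro (N-bound nitrite) is −1; trimethylphosphine is neutral; triphenylphosphine is neutral; balancing the +1 overall charge requires Ni(II). Ni sits in group 10, so the d-electron count is 10 − 2 = 8. Nitro (N-bound nitrite), trimethylphosphine, and triphenylphosphine are strong-field ligands (high in the spectrochemical series). A 3d d⁸ ion with strong-field ligands gains enough CFSE to favour square planar over tetrahedral. → square planar.

[MnF₃I]²−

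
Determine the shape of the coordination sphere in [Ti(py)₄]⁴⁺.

Pyridine is neutral; balancing the +4 overall charge requires Ti(IV).
Group 4 minus oxidation state 4 gives a d⁰ configuration.
Coordination number: 4.
A d⁰ ion has no crystal-field stabilisation preference between square planar and tetrahedral, so four ligands adopt the sterically favoured tetrahedral geometry.

tetrahedral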